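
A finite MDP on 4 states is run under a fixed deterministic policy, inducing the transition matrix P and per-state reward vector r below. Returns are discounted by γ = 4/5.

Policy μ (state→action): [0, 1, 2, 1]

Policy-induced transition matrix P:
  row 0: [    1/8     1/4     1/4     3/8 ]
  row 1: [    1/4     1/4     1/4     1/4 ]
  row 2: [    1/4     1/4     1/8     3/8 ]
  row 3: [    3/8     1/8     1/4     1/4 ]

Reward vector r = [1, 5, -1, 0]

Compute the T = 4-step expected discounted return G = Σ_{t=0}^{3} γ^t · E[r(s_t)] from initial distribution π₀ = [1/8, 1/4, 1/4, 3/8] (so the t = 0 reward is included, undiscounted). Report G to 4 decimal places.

t=0: π = [0.1250, 0.2500, 0.2500, 0.3750], E[r] = 1.1250, γ^t·E[r] = 1.125000, running G = 1.125000
t=1: π = [0.2813, 0.2031, 0.2188, 0.2969], E[r] = 1.0781, γ^t·E[r] = 0.862500, running G = 1.987500
t=2: π = [0.2520, 0.2129, 0.2227, 0.3125], E[r] = 1.0938, γ^t·E[r] = 0.700000, running G = 2.687500
t=3: π = [0.2576, 0.2109, 0.2222, 0.3093], E[r] = 1.0901, γ^t·E[r] = 0.558125, running G = 3.245625

G = 3.2456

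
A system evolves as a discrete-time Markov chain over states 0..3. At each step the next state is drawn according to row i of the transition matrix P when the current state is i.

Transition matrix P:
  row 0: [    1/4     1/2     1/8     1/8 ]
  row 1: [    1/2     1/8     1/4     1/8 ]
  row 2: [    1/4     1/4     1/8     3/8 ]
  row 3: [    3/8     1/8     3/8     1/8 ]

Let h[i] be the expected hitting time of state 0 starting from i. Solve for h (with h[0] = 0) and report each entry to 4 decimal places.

h = [0.0000, 2.4034, 3.0215, 2.7811]

First-step conditioning: h[0] = 0; for i ≠ 0, h[i] = 1 + Σ_k P[i][k]·h[k].
  h[1] = 1 + 1/8·h[1] + 1/4·h[2] + 1/8·h[3]
  h[2] = 1 + 1/4·h[1] + 1/8·h[2] + 3/8·h[3]
  h[3] = 1 + 1/8·h[1] + 3/8·h[2] + 1/8·h[3]
Solving the 3×3 linear system over states ≠ 0 gives exactly h = [0, 560/233, 704/233, 648/233] (h[0] = 0 is the target).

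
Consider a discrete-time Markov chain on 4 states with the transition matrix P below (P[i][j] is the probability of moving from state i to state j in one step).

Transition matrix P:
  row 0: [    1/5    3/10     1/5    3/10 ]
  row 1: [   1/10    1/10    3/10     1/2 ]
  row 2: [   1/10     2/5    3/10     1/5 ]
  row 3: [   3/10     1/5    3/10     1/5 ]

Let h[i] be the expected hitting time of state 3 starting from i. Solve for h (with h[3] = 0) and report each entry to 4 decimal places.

First-step conditioning: h[3] = 0; for i ≠ 3, h[i] = 1 + Σ_k P[i][k]·h[k].
  h[0] = 1 + 1/5·h[0] + 3/10·h[1] + 1/5·h[2]
  h[1] = 1 + 1/10·h[0] + 1/10·h[1] + 3/10·h[2]
  h[2] = 1 + 1/10·h[0] + 2/5·h[1] + 3/10·h[2]
Solving the 3×3 linear system over states ≠ 3 gives exactly h = [535/176, 225/88, 585/176, 0] (h[3] = 0 is the target).

h = [3.0398, 2.5568, 3.3239, 0.0000]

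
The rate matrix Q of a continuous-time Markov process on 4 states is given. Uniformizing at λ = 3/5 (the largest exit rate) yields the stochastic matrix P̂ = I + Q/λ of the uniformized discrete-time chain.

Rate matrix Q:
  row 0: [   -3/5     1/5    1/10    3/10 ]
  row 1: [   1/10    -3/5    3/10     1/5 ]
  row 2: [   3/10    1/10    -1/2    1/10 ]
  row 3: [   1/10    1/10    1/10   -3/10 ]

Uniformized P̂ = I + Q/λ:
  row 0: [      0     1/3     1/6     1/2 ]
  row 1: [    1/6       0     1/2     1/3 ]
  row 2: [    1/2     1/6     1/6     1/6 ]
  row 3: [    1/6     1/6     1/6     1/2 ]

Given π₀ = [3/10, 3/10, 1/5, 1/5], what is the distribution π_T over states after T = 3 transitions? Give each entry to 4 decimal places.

π = [0.2032, 0.1759, 0.2231, 0.3977]

t=0: π = [0.3000, 0.3000, 0.2000, 0.2000]
t=1: π = [0.1833, 0.1667, 0.2667, 0.3833]
t=2: π = [0.2250, 0.1694, 0.2222, 0.3833]
t=3: π = [0.2032, 0.1759, 0.2231, 0.3977]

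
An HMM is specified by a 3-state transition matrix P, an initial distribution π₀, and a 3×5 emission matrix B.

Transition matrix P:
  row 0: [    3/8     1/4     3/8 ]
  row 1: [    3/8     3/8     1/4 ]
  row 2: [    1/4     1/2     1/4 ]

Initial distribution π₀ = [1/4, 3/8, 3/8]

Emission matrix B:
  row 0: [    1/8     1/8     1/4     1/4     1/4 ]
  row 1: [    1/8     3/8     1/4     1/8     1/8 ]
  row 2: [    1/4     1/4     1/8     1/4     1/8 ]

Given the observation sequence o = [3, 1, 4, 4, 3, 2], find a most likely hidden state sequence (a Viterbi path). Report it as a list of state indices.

t=0: δ = [6.250e-02, 4.688e-02, 9.375e-02]  (obs o_0=3)
t=1: δ = [2.930e-03, 1.758e-02, 5.859e-03]  ψ = [0, 2, 0]  (obs o_1=1)
t=2: δ = [1.648e-03, 8.240e-04, 5.493e-04]  ψ = [1, 1, 1]  (obs o_2=4)
t=3: δ = [1.545e-04, 5.150e-05, 7.725e-05]  ψ = [0, 0, 0]  (obs o_3=4)
t=4: δ = [1.448e-05, 4.828e-06, 1.448e-05]  ψ = [0, 0, 0]  (obs o_4=3)
t=5: δ = [1.358e-06, 1.810e-06, 6.789e-07]  ψ = [0, 2, 0]  (obs o_5=2)
backtrack: best end state = 1; path = [2, 1, 0, 0, 2, 1]

path = [2, 1, 0, 0, 2, 1]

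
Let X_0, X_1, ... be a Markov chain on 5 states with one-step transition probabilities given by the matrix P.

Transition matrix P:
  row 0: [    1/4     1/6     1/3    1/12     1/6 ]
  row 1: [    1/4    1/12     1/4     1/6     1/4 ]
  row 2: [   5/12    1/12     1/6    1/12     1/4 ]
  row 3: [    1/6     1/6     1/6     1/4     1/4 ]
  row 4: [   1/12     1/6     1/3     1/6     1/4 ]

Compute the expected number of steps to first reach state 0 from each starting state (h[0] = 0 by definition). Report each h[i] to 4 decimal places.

First-step conditioning: h[0] = 0; for i ≠ 0, h[i] = 1 + Σ_k P[i][k]·h[k].
  h[1] = 1 + 1/12·h[1] + 1/4·h[2] + 1/6·h[3] + 1/4·h[4]
  h[2] = 1 + 1/12·h[1] + 1/6·h[2] + 1/12·h[3] + 1/4·h[4]
  h[3] = 1 + 1/6·h[1] + 1/6·h[2] + 1/4·h[3] + 1/4·h[4]
  h[4] = 1 + 1/6·h[1] + 1/3·h[2] + 1/6·h[3] + 1/4·h[4]
Solving the 4×4 linear system over states ≠ 0 gives exactly h = [0, 2272/533, 1904/533, 2512/533, 2620/533] (h[0] = 0 is the target).

h = [0.0000, 4.2627, 3.5722, 4.7129, 4.9156]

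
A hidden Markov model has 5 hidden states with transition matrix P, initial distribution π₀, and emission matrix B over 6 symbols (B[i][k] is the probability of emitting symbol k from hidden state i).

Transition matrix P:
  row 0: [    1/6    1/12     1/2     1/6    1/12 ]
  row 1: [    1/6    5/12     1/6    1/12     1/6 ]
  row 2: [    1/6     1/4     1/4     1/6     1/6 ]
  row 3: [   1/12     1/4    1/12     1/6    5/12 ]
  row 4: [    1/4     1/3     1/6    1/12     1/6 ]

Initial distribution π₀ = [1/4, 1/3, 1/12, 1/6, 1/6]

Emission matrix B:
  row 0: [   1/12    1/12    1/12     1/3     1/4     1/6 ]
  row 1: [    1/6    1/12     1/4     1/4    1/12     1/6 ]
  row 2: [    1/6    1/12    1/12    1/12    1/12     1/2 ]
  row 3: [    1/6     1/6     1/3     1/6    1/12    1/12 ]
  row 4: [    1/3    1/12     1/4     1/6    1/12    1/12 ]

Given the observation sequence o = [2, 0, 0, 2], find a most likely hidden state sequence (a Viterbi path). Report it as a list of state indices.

path = [3, 4, 1, 1]

t=0: δ = [2.083e-02, 8.333e-02, 6.944e-03, 5.556e-02, 4.167e-02]  (obs o_0=2)
t=1: δ = [1.157e-03, 5.787e-03, 2.315e-03, 1.543e-03, 7.716e-03]  ψ = [1, 1, 1, 3, 3]  (obs o_1=0)
t=2: δ = [1.608e-04, 4.287e-04, 2.143e-04, 1.072e-04, 4.287e-04]  ψ = [4, 4, 4, 4, 4]  (obs o_2=0)
t=3: δ = [8.931e-06, 4.465e-05, 6.698e-06, 1.191e-05, 1.786e-05]  ψ = [4, 1, 0, 1, 1]  (obs o_3=2)
backtrack: best end state = 1; path = [3, 4, 1, 1]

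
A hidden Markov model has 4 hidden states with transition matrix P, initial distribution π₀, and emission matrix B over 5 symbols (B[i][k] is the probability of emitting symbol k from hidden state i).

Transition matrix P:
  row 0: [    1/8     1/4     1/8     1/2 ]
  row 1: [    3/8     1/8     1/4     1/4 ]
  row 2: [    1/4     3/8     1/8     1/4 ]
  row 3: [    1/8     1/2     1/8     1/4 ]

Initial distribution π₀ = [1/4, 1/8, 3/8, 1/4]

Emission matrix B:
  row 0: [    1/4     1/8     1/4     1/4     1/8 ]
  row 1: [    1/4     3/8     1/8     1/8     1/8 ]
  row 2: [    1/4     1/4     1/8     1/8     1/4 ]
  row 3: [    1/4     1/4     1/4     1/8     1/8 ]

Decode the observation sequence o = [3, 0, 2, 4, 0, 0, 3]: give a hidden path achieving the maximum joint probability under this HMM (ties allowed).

t=0: δ = [6.250e-02, 1.562e-02, 4.688e-02, 3.125e-02]  (obs o_0=3)
t=1: δ = [2.930e-03, 4.395e-03, 1.953e-03, 7.812e-03]  ψ = [2, 2, 0, 0]  (obs o_1=0)
t=2: δ = [4.120e-04, 4.883e-04, 1.373e-04, 4.883e-04]  ψ = [1, 3, 1, 3]  (obs o_2=2)
t=3: δ = [2.289e-05, 3.052e-05, 3.052e-05, 2.575e-05]  ψ = [1, 3, 1, 0]  (obs o_3=4)
t=4: δ = [2.861e-06, 3.219e-06, 1.907e-06, 2.861e-06]  ψ = [1, 3, 1, 0]  (obs o_4=0)
t=5: δ = [3.017e-07, 3.576e-07, 2.012e-07, 3.576e-07]  ψ = [1, 3, 1, 0]  (obs o_5=0)
t=6: δ = [3.353e-08, 2.235e-08, 1.118e-08, 1.886e-08]  ψ = [1, 3, 1, 0]  (obs o_6=3)
backtrack: best end state = 0; path = [0, 3, 1, 0, 3, 1, 0]

path = [0, 3, 1, 0, 3, 1, 0]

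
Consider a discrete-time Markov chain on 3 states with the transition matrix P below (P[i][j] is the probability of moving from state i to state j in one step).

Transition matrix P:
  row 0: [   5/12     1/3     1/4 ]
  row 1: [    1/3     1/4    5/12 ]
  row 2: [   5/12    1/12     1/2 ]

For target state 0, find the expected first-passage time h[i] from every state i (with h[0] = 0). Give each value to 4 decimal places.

h = [0.0000, 2.6939, 2.4490]

First-step conditioning: h[0] = 0; for i ≠ 0, h[i] = 1 + Σ_k P[i][k]·h[k].
  h[1] = 1 + 1/4·h[1] + 5/12·h[2]
  h[2] = 1 + 1/12·h[1] + 1/2·h[2]
Solving the 2×2 linear system over states ≠ 0 gives exactly h = [0, 132/49, 120/49] (h[0] = 0 is the target).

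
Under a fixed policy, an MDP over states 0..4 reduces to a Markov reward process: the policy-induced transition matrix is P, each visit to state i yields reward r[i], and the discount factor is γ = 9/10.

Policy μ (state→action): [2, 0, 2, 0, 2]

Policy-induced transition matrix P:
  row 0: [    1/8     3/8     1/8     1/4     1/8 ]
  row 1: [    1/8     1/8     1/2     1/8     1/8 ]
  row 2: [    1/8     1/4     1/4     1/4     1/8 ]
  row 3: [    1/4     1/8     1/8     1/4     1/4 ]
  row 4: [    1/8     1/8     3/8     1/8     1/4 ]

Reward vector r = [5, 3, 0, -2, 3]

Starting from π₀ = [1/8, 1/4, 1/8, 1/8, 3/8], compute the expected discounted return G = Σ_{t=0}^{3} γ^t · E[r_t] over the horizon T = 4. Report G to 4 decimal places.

G = 5.7639

t=0: π = [0.1250, 0.2500, 0.1250, 0.1250, 0.3750], E[r] = 2.2500, γ^t·E[r] = 2.250000, running G = 2.250000
t=1: π = [0.1406, 0.1719, 0.3281, 0.1719, 0.1875], E[r] = 1.4375, γ^t·E[r] = 1.293750, running G = 3.543750
t=2: π = [0.1465, 0.2012, 0.2773, 0.2051, 0.1699], E[r] = 1.4355, γ^t·E[r] = 1.162793, running G = 4.706543
t=3: π = [0.1506, 0.1963, 0.2776, 0.2036, 0.1719], E[r] = 1.4504, γ^t·E[r] = 1.057370, running G = 5.763913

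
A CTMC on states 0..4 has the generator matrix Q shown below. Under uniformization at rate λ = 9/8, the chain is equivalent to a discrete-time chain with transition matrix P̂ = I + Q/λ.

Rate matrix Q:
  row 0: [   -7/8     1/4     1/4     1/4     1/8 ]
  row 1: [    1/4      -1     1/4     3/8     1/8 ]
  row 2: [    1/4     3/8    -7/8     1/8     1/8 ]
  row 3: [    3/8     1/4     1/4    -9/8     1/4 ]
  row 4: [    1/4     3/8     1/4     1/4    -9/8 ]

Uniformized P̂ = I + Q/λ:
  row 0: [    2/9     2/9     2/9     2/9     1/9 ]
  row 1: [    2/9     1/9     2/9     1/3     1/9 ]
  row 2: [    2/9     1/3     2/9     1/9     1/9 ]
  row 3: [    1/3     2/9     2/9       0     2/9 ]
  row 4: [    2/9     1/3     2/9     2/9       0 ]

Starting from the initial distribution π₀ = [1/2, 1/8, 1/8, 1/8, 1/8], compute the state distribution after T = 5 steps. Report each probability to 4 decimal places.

π = [0.2425, 0.2341, 0.2222, 0.1829, 0.1183]

t=0: π = [0.5000, 0.1250, 0.1250, 0.1250, 0.1250]
t=1: π = [0.2361, 0.2361, 0.2222, 0.1944, 0.1111]
t=2: π = [0.2438, 0.2330, 0.2222, 0.1806, 0.1204]
t=3: π = [0.2423, 0.2344, 0.2222, 0.1833, 0.1178]
t=4: π = [0.2426, 0.2340, 0.2222, 0.1828, 0.1184]
t=5: π = [0.2425, 0.2341, 0.2222, 0.1829, 0.1183]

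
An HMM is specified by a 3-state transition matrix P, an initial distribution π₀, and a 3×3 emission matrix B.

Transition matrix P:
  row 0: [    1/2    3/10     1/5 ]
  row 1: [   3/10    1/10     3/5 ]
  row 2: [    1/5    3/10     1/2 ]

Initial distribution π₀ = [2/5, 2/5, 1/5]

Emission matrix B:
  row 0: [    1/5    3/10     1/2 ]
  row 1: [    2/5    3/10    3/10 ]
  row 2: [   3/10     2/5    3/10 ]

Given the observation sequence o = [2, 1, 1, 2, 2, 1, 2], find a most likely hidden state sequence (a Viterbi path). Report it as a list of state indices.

t=0: δ = [2.000e-01, 1.200e-01, 6.000e-02]  (obs o_0=2)
t=1: δ = [3.000e-02, 1.800e-02, 2.880e-02]  ψ = [0, 0, 1]  (obs o_1=1)
t=2: δ = [4.500e-03, 2.700e-03, 5.760e-03]  ψ = [0, 0, 2]  (obs o_2=1)
t=3: δ = [1.125e-03, 5.184e-04, 8.640e-04]  ψ = [0, 2, 2]  (obs o_3=2)
t=4: δ = [2.812e-04, 1.012e-04, 1.296e-04]  ψ = [0, 0, 2]  (obs o_4=2)
t=5: δ = [4.219e-05, 2.531e-05, 2.592e-05]  ψ = [0, 0, 2]  (obs o_5=1)
t=6: δ = [1.055e-05, 3.797e-06, 4.556e-06]  ψ = [0, 0, 1]  (obs o_6=2)
backtrack: best end state = 0; path = [0, 0, 0, 0, 0, 0, 0]

path = [0, 0, 0, 0, 0, 0, 0]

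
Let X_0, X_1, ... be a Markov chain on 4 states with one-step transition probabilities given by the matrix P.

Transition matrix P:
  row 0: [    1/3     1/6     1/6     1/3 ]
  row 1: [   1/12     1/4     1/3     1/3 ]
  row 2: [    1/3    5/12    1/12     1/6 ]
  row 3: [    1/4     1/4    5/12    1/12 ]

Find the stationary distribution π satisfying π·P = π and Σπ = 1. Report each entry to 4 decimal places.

Balance equations π_j = Σ_i π_i·P[i][j]:
  π_0 = 1/3·π_0 + 1/12·π_1 + 1/3·π_2 + 1/4·π_3
  π_1 = 1/6·π_0 + 1/4·π_1 + 5/12·π_2 + 1/4·π_3
  π_2 = 1/6·π_0 + 1/3·π_1 + 1/12·π_2 + 5/12·π_3
  normalize: π_0 + π_1 + π_2 + π_3 = 1
Solving the linear system gives exactly π = [523/2125, 576/2125, 106/425, 496/2125].

π = [0.2461, 0.2711, 0.2494, 0.2334]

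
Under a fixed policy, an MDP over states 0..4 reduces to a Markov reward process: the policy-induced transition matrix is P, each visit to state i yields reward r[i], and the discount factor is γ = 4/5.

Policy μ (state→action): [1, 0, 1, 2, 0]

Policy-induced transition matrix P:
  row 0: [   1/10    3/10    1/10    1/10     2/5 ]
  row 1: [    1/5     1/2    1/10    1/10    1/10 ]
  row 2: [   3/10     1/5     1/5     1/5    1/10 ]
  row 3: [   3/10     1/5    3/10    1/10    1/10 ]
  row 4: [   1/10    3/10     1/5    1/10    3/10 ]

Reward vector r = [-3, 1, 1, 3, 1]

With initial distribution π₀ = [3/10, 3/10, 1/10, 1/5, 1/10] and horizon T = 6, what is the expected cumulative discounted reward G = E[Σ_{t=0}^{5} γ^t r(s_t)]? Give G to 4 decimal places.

t=0: π = [0.3000, 0.3000, 0.1000, 0.2000, 0.1000], E[r] = 0.2000, γ^t·E[r] = 0.200000, running G = 0.200000
t=1: π = [0.1900, 0.3300, 0.1600, 0.1100, 0.2100], E[r] = 0.4600, γ^t·E[r] = 0.368000, running G = 0.568000
t=2: π = [0.1870, 0.3390, 0.1590, 0.1160, 0.1990], E[r] = 0.4840, γ^t·E[r] = 0.309760, running G = 0.877760
t=3: π = [0.1889, 0.3403, 0.1590, 0.1159, 0.1959], E[r] = 0.4762, γ^t·E[r] = 0.243814, running G = 1.121574
t=4: π = [0.1890, 0.3406, 0.1587, 0.1159, 0.1959], E[r] = 0.4758, γ^t·E[r] = 0.194871, running G = 1.316446
t=5: π = [0.1890, 0.3407, 0.1586, 0.1159, 0.1959], E[r] = 0.4759, γ^t·E[r] = 0.155927, running G = 1.472372

G = 1.4724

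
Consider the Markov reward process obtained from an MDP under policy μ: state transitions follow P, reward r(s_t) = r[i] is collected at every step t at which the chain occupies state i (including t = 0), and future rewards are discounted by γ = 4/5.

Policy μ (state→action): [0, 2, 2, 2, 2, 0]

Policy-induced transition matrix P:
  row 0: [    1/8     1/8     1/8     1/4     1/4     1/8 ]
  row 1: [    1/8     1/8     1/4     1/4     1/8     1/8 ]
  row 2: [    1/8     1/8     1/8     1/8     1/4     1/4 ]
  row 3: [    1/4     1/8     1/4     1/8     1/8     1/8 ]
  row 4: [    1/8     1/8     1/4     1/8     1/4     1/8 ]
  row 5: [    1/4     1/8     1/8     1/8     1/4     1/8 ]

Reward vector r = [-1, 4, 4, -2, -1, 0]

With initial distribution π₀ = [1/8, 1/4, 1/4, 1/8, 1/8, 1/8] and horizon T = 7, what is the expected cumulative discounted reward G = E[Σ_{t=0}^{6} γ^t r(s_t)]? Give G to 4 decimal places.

G = 3.1206

t=0: π = [0.1250, 0.2500, 0.2500, 0.1250, 0.1250, 0.1250], E[r] = 1.5000, γ^t·E[r] = 1.500000, running G = 1.500000
t=1: π = [0.1563, 0.1250, 0.1875, 0.1719, 0.2031, 0.1563], E[r] = 0.5469, γ^t·E[r] = 0.437500, running G = 1.937500
t=2: π = [0.1660, 0.1250, 0.1875, 0.1602, 0.2129, 0.1484], E[r] = 0.5508, γ^t·E[r] = 0.352500, running G = 2.290000
t=3: π = [0.1636, 0.1250, 0.1873, 0.1614, 0.2144, 0.1484], E[r] = 0.5483, γ^t·E[r] = 0.280750, running G = 2.570750
t=4: π = [0.1637, 0.1250, 0.1876, 0.1611, 0.2142, 0.1484], E[r] = 0.5503, γ^t·E[r] = 0.225400, running G = 2.796150
t=5: π = [0.1637, 0.1250, 0.1875, 0.1611, 0.2142, 0.1484], E[r] = 0.5500, γ^t·E[r] = 0.180234, running G = 2.976384
t=6: π = [0.1637, 0.1250, 0.1875, 0.1611, 0.2142, 0.1484], E[r] = 0.5501, γ^t·E[r] = 0.144196, running G = 3.120580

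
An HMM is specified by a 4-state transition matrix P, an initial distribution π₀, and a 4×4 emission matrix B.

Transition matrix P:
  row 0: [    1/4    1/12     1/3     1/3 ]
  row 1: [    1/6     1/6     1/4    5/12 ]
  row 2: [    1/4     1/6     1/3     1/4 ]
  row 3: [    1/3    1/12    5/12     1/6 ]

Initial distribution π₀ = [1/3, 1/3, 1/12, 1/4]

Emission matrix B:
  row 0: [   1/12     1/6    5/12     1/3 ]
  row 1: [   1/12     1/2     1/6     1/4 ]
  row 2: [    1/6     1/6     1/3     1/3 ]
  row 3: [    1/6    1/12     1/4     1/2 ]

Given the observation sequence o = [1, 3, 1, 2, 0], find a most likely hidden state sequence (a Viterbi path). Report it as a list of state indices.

path = [1, 3, 2, 2, 2]

t=0: δ = [5.556e-02, 1.667e-01, 1.389e-02, 2.083e-02]  (obs o_0=1)
t=1: δ = [9.259e-03, 6.944e-03, 1.389e-02, 3.472e-02]  ψ = [1, 1, 1, 1]  (obs o_1=3)
t=2: δ = [1.929e-03, 1.447e-03, 2.411e-03, 4.823e-04]  ψ = [3, 3, 3, 3]  (obs o_2=1)
t=3: δ = [2.512e-04, 6.698e-05, 2.679e-04, 1.608e-04]  ψ = [2, 2, 2, 0]  (obs o_3=2)
t=4: δ = [5.582e-06, 3.721e-06, 1.488e-05, 1.395e-05]  ψ = [2, 2, 2, 0]  (obs o_4=0)
backtrack: best end state = 2; path = [1, 3, 2, 2, 2]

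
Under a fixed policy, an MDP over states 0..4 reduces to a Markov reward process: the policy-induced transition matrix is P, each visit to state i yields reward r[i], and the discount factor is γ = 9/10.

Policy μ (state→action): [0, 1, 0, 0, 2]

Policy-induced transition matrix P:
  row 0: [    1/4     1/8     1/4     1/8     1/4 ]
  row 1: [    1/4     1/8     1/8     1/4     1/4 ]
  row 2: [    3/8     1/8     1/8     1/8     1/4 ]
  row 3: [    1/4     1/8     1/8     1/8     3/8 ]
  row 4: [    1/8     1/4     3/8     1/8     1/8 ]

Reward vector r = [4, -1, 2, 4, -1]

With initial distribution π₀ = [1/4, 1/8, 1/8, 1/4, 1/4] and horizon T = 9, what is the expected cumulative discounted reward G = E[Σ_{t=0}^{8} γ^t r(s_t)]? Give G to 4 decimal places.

t=0: π = [0.2500, 0.1250, 0.1250, 0.2500, 0.2500], E[r] = 1.8750, γ^t·E[r] = 1.875000, running G = 1.875000
t=1: π = [0.2344, 0.1563, 0.2188, 0.1406, 0.2500], E[r] = 1.5313, γ^t·E[r] = 1.378125, running G = 3.253125
t=2: π = [0.2461, 0.1563, 0.2168, 0.1445, 0.2363], E[r] = 1.6035, γ^t·E[r] = 1.298848, running G = 4.551973
t=3: π = [0.2476, 0.1545, 0.2148, 0.1445, 0.2385], E[r] = 1.6050, γ^t·E[r] = 1.170031, running G = 5.722003
t=4: π = [0.2470, 0.1548, 0.2156, 0.1443, 0.2383], E[r] = 1.6035, γ^t·E[r] = 1.052067, running G = 6.774070
t=5: π = [0.2472, 0.1548, 0.2154, 0.1444, 0.2383], E[r] = 1.6039, γ^t·E[r] = 0.947096, running G = 7.721166
t=6: π = [0.2471, 0.1548, 0.2155, 0.1443, 0.2383], E[r] = 1.6039, γ^t·E[r] = 0.852357, running G = 8.573523
t=7: π = [0.2471, 0.1548, 0.2155, 0.1443, 0.2383], E[r] = 1.6039, γ^t·E[r] = 0.767124, running G = 9.340647
t=8: π = [0.2471, 0.1548, 0.2155, 0.1443, 0.2383], E[r] = 1.6039, γ^t·E[r] = 0.690411, running G = 10.031058

G = 10.0311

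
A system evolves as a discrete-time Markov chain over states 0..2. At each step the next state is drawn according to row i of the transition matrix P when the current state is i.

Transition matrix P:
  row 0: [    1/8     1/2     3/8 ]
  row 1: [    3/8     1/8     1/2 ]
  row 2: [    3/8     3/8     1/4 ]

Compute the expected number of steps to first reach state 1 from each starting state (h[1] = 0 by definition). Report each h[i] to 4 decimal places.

First-step conditioning: h[1] = 0; for i ≠ 1, h[i] = 1 + Σ_k P[i][k]·h[k].
  h[0] = 1 + 1/8·h[0] + 3/8·h[2]
  h[2] = 1 + 3/8·h[0] + 1/4·h[2]
Solving the 2×2 linear system over states ≠ 1 gives exactly h = [24/11, 0, 80/33] (h[1] = 0 is the target).

h = [2.1818, 0.0000, 2.4242]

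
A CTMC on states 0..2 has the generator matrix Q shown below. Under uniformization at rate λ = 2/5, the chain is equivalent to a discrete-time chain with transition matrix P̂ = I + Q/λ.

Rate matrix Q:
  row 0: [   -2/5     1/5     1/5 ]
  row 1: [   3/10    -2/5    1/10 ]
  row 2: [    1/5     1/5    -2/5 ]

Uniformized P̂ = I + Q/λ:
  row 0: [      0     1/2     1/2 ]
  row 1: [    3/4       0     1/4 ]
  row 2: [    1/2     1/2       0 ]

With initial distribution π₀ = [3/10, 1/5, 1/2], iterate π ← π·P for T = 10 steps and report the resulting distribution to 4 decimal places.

π = [0.3895, 0.3332, 0.2773]

t=0: π = [0.3000, 0.2000, 0.5000]
t=1: π = [0.4000, 0.4000, 0.2000]
t=2: π = [0.4000, 0.3000, 0.3000]
t=3: π = [0.3750, 0.3500, 0.2750]
t=4: π = [0.4000, 0.3250, 0.2750]
t=5: π = [0.3813, 0.3375, 0.2813]
t=6: π = [0.3938, 0.3313, 0.2750]
t=7: π = [0.3859, 0.3344, 0.2797]
t=8: π = [0.3906, 0.3328, 0.2766]
t=9: π = [0.3879, 0.3336, 0.2785]
t=10: π = [0.3895, 0.3332, 0.2773]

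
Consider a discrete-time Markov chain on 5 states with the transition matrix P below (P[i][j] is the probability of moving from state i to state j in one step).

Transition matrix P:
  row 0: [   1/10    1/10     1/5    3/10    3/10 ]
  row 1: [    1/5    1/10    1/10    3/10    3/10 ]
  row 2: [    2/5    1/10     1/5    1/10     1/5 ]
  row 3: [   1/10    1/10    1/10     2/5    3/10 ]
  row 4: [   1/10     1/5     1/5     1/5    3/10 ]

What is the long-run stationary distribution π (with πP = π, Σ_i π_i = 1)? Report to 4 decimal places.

Balance equations π_j = Σ_i π_i·P[i][j]:
  π_0 = 1/10·π_0 + 1/5·π_1 + 2/5·π_2 + 1/10·π_3 + 1/10·π_4
  π_1 = 1/10·π_0 + 1/10·π_1 + 1/10·π_2 + 1/10·π_3 + 1/5·π_4
  π_2 = 1/5·π_0 + 1/10·π_1 + 1/5·π_2 + 1/10·π_3 + 1/5·π_4
  π_3 = 3/10·π_0 + 3/10·π_1 + 1/10·π_2 + 2/5·π_3 + 1/5·π_4
  normalize: π_0 + π_1 + π_2 + π_3 + π_4 = 1
Solving the linear system gives exactly π = [109/677, 1130/8801, 1413/8801, 2342/8801, 2499/8801].

π = [0.1610, 0.1284, 0.1605, 0.2661, 0.2839]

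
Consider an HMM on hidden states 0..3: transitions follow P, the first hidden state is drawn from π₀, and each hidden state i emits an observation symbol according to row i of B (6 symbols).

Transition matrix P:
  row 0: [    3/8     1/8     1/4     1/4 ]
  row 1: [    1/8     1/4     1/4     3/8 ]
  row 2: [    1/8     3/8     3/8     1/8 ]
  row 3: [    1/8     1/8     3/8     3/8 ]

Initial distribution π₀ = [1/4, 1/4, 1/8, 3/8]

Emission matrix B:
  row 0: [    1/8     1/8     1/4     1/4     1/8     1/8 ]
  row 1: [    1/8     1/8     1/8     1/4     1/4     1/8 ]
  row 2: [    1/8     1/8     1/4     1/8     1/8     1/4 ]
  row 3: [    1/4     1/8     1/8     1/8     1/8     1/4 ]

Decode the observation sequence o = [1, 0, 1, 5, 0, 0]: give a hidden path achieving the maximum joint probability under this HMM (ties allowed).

t=0: δ = [3.125e-02, 3.125e-02, 1.562e-02, 4.688e-02]  (obs o_0=1)
t=1: δ = [1.465e-03, 9.766e-04, 2.197e-03, 4.395e-03]  ψ = [0, 1, 3, 3]  (obs o_1=0)
t=2: δ = [6.866e-05, 1.030e-04, 2.060e-04, 2.060e-04]  ψ = [0, 2, 3, 3]  (obs o_2=1)
t=3: δ = [3.219e-06, 9.656e-06, 1.931e-05, 1.931e-05]  ψ = [0, 2, 2, 3]  (obs o_3=5)
t=4: δ = [3.017e-07, 9.052e-07, 9.052e-07, 1.810e-06]  ψ = [2, 2, 2, 3]  (obs o_4=0)
t=5: δ = [2.829e-08, 4.243e-08, 8.487e-08, 1.697e-07]  ψ = [3, 2, 3, 3]  (obs o_5=0)
backtrack: best end state = 3; path = [3, 3, 3, 3, 3, 3]

path = [3, 3, 3, 3, 3, 3]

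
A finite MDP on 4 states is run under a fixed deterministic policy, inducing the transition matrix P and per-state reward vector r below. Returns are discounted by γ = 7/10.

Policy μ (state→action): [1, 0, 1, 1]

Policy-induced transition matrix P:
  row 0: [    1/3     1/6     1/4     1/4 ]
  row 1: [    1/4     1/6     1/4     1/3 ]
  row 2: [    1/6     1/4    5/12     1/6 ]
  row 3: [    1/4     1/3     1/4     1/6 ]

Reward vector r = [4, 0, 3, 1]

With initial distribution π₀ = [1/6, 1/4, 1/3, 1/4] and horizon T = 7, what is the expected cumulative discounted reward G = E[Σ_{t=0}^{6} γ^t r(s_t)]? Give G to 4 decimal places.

G = 6.2372

t=0: π = [0.1667, 0.2500, 0.3333, 0.2500], E[r] = 1.9167, γ^t·E[r] = 1.916667, running G = 1.916667
t=1: π = [0.2361, 0.2361, 0.3056, 0.2222], E[r] = 2.0833, γ^t·E[r] = 1.458333, running G = 3.375000
t=2: π = [0.2442, 0.2292, 0.3009, 0.2257], E[r] = 2.1053, γ^t·E[r] = 1.031609, running G = 4.406609
t=3: π = [0.2453, 0.2294, 0.3002, 0.2252], E[r] = 2.1068, γ^t·E[r] = 0.722622, running G = 5.129231
t=4: π = [0.2454, 0.2292, 0.3000, 0.2253], E[r] = 2.1071, γ^t·E[r] = 0.505919, running G = 5.635150
t=5: π = [0.2455, 0.2292, 0.3000, 0.2253], E[r] = 2.1071, γ^t·E[r] = 0.354146, running G = 5.989296
t=6: π = [0.2455, 0.2292, 0.3000, 0.2253], E[r] = 2.1071, γ^t·E[r] = 0.247903, running G = 6.237199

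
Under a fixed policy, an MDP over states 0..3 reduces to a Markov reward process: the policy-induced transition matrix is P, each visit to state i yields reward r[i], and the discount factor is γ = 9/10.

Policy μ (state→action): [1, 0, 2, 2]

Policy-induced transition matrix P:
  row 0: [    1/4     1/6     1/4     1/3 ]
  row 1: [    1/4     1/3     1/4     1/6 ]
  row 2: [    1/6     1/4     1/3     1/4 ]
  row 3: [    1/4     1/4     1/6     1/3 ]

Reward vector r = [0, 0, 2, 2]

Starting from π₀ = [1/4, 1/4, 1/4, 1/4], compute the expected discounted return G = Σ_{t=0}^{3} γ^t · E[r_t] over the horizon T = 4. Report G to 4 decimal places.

G = 3.5349

t=0: π = [0.2500, 0.2500, 0.2500, 0.2500], E[r] = 1.0000, γ^t·E[r] = 1.000000, running G = 1.000000
t=1: π = [0.2292, 0.2500, 0.2500, 0.2708], E[r] = 1.0417, γ^t·E[r] = 0.937500, running G = 1.937500
t=2: π = [0.2292, 0.2517, 0.2483, 0.2708], E[r] = 1.0382, γ^t·E[r] = 0.840938, running G = 2.778438
t=3: π = [0.2293, 0.2519, 0.2481, 0.2707], E[r] = 1.0376, γ^t·E[r] = 0.756422, running G = 3.534859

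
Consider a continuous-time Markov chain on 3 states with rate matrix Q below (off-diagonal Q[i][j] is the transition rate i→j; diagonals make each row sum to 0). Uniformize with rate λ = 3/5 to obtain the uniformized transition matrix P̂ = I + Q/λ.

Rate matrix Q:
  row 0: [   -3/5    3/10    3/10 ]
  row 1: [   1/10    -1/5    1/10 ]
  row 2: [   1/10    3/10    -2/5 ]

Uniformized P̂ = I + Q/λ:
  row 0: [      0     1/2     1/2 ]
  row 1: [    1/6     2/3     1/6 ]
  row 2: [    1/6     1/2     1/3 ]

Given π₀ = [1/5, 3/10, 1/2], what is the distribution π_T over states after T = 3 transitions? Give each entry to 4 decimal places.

t=0: π = [0.2000, 0.3000, 0.5000]
t=1: π = [0.1333, 0.5500, 0.3167]
t=2: π = [0.1444, 0.5917, 0.2639]
t=3: π = [0.1426, 0.5986, 0.2588]

π = [0.1426, 0.5986, 0.2588]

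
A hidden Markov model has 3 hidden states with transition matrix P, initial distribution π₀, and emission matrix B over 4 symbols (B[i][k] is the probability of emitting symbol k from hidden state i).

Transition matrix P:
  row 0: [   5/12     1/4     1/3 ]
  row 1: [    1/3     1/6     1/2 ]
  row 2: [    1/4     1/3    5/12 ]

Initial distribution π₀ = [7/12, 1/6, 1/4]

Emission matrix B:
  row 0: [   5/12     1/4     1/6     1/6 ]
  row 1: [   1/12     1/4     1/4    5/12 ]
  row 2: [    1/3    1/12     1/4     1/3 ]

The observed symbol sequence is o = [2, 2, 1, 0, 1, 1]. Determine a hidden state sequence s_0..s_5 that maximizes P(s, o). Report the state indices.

path = [0, 0, 0, 0, 0, 0]

t=0: δ = [9.722e-02, 4.167e-02, 6.250e-02]  (obs o_0=2)
t=1: δ = [6.752e-03, 6.076e-03, 8.102e-03]  ψ = [0, 0, 0]  (obs o_1=2)
t=2: δ = [7.033e-04, 6.752e-04, 2.813e-04]  ψ = [0, 2, 2]  (obs o_2=1)
t=3: δ = [1.221e-04, 1.465e-05, 1.125e-04]  ψ = [0, 0, 1]  (obs o_3=0)
t=4: δ = [1.272e-05, 9.377e-06, 3.907e-06]  ψ = [0, 2, 2]  (obs o_4=1)
t=5: δ = [1.325e-06, 7.949e-07, 3.907e-07]  ψ = [0, 0, 1]  (obs o_5=1)
backtrack: best end state = 0; path = [0, 0, 0, 0, 0, 0]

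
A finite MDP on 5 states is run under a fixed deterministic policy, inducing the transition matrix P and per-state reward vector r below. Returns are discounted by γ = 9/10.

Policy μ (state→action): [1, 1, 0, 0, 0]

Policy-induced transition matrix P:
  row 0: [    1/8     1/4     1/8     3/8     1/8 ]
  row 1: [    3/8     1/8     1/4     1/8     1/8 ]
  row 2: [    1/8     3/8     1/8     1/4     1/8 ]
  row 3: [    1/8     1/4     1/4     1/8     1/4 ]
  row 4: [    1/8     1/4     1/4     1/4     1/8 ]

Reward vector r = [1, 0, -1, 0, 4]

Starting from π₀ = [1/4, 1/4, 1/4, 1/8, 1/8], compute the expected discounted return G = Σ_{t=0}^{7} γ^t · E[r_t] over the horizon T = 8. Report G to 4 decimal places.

G = 3.2613

t=0: π = [0.2500, 0.2500, 0.2500, 0.1250, 0.1250], E[r] = 0.5000, γ^t·E[r] = 0.500000, running G = 0.500000
t=1: π = [0.1875, 0.2500, 0.1875, 0.2344, 0.1406], E[r] = 0.5625, γ^t·E[r] = 0.506250, running G = 1.006250
t=2: π = [0.1875, 0.2422, 0.2031, 0.2129, 0.1543], E[r] = 0.6016, γ^t·E[r] = 0.487266, running G = 1.493516
t=3: π = [0.1855, 0.2451, 0.2012, 0.2166, 0.1516], E[r] = 0.5908, γ^t·E[r] = 0.430708, running G = 1.924224
t=4: π = [0.1863, 0.2445, 0.2017, 0.2155, 0.1521], E[r] = 0.5929, γ^t·E[r] = 0.388999, running G = 2.313222
t=5: π = [0.1861, 0.2446, 0.2015, 0.2158, 0.1519], E[r] = 0.5924, γ^t·E[r] = 0.349784, running G = 2.663006
t=6: π = [0.1862, 0.2446, 0.2015, 0.2157, 0.1520], E[r] = 0.5925, γ^t·E[r] = 0.314883, running G = 2.977889
t=7: π = [0.1862, 0.2446, 0.2015, 0.2157, 0.1520], E[r] = 0.5925, γ^t·E[r] = 0.283377, running G = 3.261266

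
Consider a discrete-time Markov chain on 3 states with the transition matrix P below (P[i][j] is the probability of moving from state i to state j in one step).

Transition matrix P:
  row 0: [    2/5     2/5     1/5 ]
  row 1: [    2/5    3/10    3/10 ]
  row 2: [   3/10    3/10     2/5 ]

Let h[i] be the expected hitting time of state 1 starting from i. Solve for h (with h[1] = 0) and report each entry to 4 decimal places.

First-step conditioning: h[1] = 0; for i ≠ 1, h[i] = 1 + Σ_k P[i][k]·h[k].
  h[0] = 1 + 2/5·h[0] + 1/5·h[2]
  h[2] = 1 + 3/10·h[0] + 2/5·h[2]
Solving the 2×2 linear system over states ≠ 1 gives exactly h = [8/3, 0, 3] (h[1] = 0 is the target).

h = [2.6667, 0.0000, 3.0000]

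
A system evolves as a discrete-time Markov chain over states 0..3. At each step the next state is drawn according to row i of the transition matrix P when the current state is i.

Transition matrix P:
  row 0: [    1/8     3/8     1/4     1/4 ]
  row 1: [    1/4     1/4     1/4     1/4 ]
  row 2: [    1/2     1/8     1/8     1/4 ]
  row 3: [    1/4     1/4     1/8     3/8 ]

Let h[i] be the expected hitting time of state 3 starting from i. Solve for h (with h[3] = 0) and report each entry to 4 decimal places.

First-step conditioning: h[3] = 0; for i ≠ 3, h[i] = 1 + Σ_k P[i][k]·h[k].
  h[0] = 1 + 1/8·h[0] + 3/8·h[1] + 1/4·h[2]
  h[1] = 1 + 1/4·h[0] + 1/4·h[1] + 1/4·h[2]
  h[2] = 1 + 1/2·h[0] + 1/8·h[1] + 1/8·h[2]
Solving the 3×3 linear system over states ≠ 3 gives exactly h = [4, 4, 4, 0] (h[3] = 0 is the target).

h = [4.0000, 4.0000, 4.0000, 0.0000]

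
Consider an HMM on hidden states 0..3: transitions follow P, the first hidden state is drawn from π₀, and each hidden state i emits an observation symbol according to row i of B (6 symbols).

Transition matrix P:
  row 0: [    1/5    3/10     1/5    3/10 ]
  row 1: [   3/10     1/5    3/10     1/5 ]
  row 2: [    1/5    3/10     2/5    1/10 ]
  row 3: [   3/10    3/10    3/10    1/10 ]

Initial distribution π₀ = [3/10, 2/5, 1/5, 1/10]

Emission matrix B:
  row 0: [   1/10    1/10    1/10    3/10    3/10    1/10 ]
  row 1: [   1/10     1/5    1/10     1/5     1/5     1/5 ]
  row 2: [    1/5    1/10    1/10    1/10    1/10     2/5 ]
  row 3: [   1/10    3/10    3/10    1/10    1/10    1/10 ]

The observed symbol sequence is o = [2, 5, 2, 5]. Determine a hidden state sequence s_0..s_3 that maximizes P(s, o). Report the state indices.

t=0: δ = [3.000e-02, 4.000e-02, 2.000e-02, 3.000e-02]  (obs o_0=2)
t=1: δ = [1.200e-03, 1.800e-03, 4.800e-03, 9.000e-04]  ψ = [1, 0, 1, 0]  (obs o_1=5)
t=2: δ = [9.600e-05, 1.440e-04, 1.920e-04, 1.440e-04]  ψ = [2, 2, 2, 2]  (obs o_2=2)
t=3: δ = [4.320e-06, 1.152e-05, 3.072e-05, 2.880e-06]  ψ = [1, 2, 2, 0]  (obs o_3=5)
backtrack: best end state = 2; path = [1, 2, 2, 2]

path = [1, 2, 2, 2]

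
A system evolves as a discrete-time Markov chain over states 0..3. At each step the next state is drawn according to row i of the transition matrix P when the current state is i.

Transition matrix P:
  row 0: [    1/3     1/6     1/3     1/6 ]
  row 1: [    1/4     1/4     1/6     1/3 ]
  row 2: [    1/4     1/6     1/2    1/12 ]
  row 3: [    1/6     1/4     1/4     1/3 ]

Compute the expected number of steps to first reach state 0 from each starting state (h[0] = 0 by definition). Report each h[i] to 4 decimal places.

First-step conditioning: h[0] = 0; for i ≠ 0, h[i] = 1 + Σ_k P[i][k]·h[k].
  h[1] = 1 + 1/4·h[1] + 1/6·h[2] + 1/3·h[3]
  h[2] = 1 + 1/6·h[1] + 1/2·h[2] + 1/12·h[3]
  h[3] = 1 + 1/4·h[1] + 1/4·h[2] + 1/3·h[3]
Solving the 3×3 linear system over states ≠ 0 gives exactly h = [0, 1188/271, 1152/271, 1284/271] (h[0] = 0 is the target).

h = [0.0000, 4.3838, 4.2509, 4.7380]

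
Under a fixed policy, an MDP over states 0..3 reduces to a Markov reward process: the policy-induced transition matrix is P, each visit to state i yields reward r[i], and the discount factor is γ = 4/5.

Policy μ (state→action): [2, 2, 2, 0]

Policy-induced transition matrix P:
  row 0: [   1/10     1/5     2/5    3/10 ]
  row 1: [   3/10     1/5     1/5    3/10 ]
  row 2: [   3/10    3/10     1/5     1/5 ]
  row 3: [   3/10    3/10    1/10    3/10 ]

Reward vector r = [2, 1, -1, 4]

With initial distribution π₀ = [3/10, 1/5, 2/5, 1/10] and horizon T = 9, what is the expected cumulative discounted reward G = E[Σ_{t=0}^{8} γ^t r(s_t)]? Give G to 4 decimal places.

t=0: π = [0.3000, 0.2000, 0.4000, 0.1000], E[r] = 0.8000, γ^t·E[r] = 0.800000, running G = 0.800000
t=1: π = [0.2400, 0.2500, 0.2500, 0.2600], E[r] = 1.5200, γ^t·E[r] = 1.216000, running G = 2.016000
t=2: π = [0.2520, 0.2510, 0.2220, 0.2750], E[r] = 1.6330, γ^t·E[r] = 1.045120, running G = 3.061120
t=3: π = [0.2496, 0.2497, 0.2229, 0.2778], E[r] = 1.6372, γ^t·E[r] = 0.838246, running G = 3.899366
t=4: π = [0.2501, 0.2501, 0.2221, 0.2777], E[r] = 1.6389, γ^t·E[r] = 0.671306, running G = 4.570672
t=5: π = [0.2500, 0.2500, 0.2222, 0.2778], E[r] = 1.6389, γ^t·E[r] = 0.537019, running G = 5.107691
t=6: π = [0.2500, 0.2500, 0.2222, 0.2778], E[r] = 1.6389, γ^t·E[r] = 0.429626, running G = 5.537317
t=7: π = [0.2500, 0.2500, 0.2222, 0.2778], E[r] = 1.6389, γ^t·E[r] = 0.343700, running G = 5.881017
t=8: π = [0.2500, 0.2500, 0.2222, 0.2778], E[r] = 1.6389, γ^t·E[r] = 0.274960, running G = 6.155977

G = 6.1560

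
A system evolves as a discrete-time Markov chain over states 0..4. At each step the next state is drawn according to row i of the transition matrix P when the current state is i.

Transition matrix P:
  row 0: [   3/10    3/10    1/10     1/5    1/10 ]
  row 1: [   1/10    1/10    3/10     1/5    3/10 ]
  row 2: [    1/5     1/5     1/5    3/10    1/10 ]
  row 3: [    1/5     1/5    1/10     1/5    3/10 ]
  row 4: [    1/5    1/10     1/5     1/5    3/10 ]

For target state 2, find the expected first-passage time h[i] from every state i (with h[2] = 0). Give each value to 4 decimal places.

First-step conditioning: h[2] = 0; for i ≠ 2, h[i] = 1 + Σ_k P[i][k]·h[k].
  h[0] = 1 + 3/10·h[0] + 3/10·h[1] + 1/5·h[3] + 1/10·h[4]
  h[1] = 1 + 1/10·h[0] + 1/10·h[1] + 1/5·h[3] + 3/10·h[4]
  h[3] = 1 + 1/5·h[0] + 1/5·h[1] + 1/5·h[3] + 3/10·h[4]
  h[4] = 1 + 1/5·h[0] + 1/10·h[1] + 1/5·h[3] + 3/10·h[4]
Solving the 4×4 linear system over states ≠ 2 gives exactly h = [625/101, 1025/202, 0, 2505/404, 575/101] (h[2] = 0 is the target).

h = [6.1881, 5.0743, 0.0000, 6.2005, 5.6931]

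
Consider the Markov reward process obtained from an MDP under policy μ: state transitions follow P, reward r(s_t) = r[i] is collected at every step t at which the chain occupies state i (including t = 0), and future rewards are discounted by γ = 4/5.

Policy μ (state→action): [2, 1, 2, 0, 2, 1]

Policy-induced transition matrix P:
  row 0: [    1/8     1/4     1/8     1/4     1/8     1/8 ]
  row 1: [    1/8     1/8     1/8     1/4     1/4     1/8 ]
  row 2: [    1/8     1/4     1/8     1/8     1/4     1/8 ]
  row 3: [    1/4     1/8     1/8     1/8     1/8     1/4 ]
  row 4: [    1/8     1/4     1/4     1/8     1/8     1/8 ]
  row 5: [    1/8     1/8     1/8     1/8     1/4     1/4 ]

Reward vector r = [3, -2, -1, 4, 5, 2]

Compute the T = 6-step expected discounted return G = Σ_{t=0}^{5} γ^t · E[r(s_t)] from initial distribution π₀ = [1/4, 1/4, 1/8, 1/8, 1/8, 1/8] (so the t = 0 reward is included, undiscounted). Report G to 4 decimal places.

G = 6.5314

t=0: π = [0.2500, 0.2500, 0.1250, 0.1250, 0.1250, 0.1250], E[r] = 1.5000, γ^t·E[r] = 1.500000, running G = 1.500000
t=1: π = [0.1406, 0.1875, 0.1406, 0.1875, 0.1875, 0.1563], E[r] = 1.9063, γ^t·E[r] = 1.525000, running G = 3.025000
t=2: π = [0.1484, 0.1836, 0.1484, 0.1660, 0.1855, 0.1680], E[r] = 1.8574, γ^t·E[r] = 1.188750, running G = 4.213750
t=3: π = [0.1458, 0.1853, 0.1482, 0.1665, 0.1875, 0.1667], E[r] = 1.8555, γ^t·E[r] = 0.950000, running G = 5.163750
t=4: π = [0.1458, 0.1852, 0.1484, 0.1664, 0.1875, 0.1667], E[r] = 1.8551, γ^t·E[r] = 0.759863, running G = 5.923613
t=5: π = [0.1458, 0.1852, 0.1484, 0.1664, 0.1875, 0.1666], E[r] = 1.8549, γ^t·E[r] = 0.607825, running G = 6.531438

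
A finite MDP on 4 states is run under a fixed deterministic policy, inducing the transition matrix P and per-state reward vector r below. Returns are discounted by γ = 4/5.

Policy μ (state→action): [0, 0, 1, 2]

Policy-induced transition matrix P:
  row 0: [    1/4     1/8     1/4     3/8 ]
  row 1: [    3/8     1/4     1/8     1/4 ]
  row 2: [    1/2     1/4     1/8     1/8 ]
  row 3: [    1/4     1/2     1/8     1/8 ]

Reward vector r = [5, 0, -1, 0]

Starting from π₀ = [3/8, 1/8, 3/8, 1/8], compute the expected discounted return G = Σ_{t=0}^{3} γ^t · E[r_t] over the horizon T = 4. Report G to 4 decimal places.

t=0: π = [0.3750, 0.1250, 0.3750, 0.1250], E[r] = 1.5000, γ^t·E[r] = 1.500000, running G = 1.500000
t=1: π = [0.3594, 0.2344, 0.1719, 0.2344], E[r] = 1.6250, γ^t·E[r] = 1.300000, running G = 2.800000
t=2: π = [0.3223, 0.2637, 0.1699, 0.2441], E[r] = 1.4414, γ^t·E[r] = 0.922500, running G = 3.722500
t=3: π = [0.3254, 0.2708, 0.1653, 0.2385], E[r] = 1.4619, γ^t·E[r] = 0.748500, running G = 4.471000

G = 4.4710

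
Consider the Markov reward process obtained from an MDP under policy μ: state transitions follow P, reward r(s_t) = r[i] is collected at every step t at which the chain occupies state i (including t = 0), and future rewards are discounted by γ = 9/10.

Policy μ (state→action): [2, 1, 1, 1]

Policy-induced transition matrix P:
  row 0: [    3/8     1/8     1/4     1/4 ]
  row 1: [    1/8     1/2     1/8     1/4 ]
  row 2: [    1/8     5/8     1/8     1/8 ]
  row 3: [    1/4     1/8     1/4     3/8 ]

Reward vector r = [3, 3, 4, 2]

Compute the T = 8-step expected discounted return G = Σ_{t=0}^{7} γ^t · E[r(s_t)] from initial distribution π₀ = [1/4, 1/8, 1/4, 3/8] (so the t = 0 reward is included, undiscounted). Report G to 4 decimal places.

G = 16.6227

t=0: π = [0.2500, 0.1250, 0.2500, 0.3750], E[r] = 2.8750, γ^t·E[r] = 2.875000, running G = 2.875000
t=1: π = [0.2344, 0.2969, 0.2031, 0.2656], E[r] = 2.9375, γ^t·E[r] = 2.643750, running G = 5.518750
t=2: π = [0.2168, 0.3379, 0.1875, 0.2578], E[r] = 2.9297, γ^t·E[r] = 2.373047, running G = 7.891797
t=3: π = [0.2114, 0.3455, 0.1843, 0.2588], E[r] = 2.9255, γ^t·E[r] = 2.132717, running G = 10.024513
t=4: π = [0.2102, 0.3467, 0.1838, 0.2593], E[r] = 2.9245, γ^t·E[r] = 1.918744, running G = 11.943258
t=5: π = [0.2100, 0.3469, 0.1837, 0.2594], E[r] = 2.9242, γ^t·E[r] = 1.726739, running G = 13.669997
t=6: π = [0.2099, 0.3469, 0.1837, 0.2595], E[r] = 2.9242, γ^t·E[r] = 1.554043, running G = 15.224040
t=7: π = [0.2099, 0.3469, 0.1837, 0.2595], E[r] = 2.9242, γ^t·E[r] = 1.398636, running G = 16.622676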